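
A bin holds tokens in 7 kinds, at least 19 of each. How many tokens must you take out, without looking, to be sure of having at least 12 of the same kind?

In the worst case you draw 11 of each of the 7 kinds: 7 × 11 = 77.
One more forces 12 of some kind, so 77 + 1 = 78.

78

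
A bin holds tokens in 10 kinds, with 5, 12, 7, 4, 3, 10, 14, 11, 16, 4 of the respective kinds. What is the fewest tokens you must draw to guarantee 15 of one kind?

85

In the worst case you take as many as possible of each kind without reaching 15: 5 + 12 + 7 + 4 + 3 + 10 + 14 + 11 + 14 + 4 = 84.
The next one must give 15 of some kind, so 84 + 1 = 85.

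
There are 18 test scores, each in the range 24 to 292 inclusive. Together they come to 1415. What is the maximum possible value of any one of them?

To make one score as large as possible, make the other 17 as small as possible.
The other 17 contribute at least 17 × 24 = 408, leaving at most 1415 − 408 = 1007.
But each score is capped at 292, so the maximum is 292.
Achievable: one at 292 and the other 17 totalling 1123, which fits since 17 × 24 ≤ 1123 ≤ 17 × 292.

292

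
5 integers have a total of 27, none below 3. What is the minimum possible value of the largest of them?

6

The average is 27/5 > 5, so not all 5 can be 5 or less; the largest is ≥ 6.
Achievable: 2 of them at 6 and 3 at 5 total 27.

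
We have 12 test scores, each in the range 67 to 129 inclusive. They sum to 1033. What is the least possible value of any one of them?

Minimizing one value means maximizing the remaining 11.
The other 11 can take up 11 × 129 = 1419 ≥ 1033 − 67, so one score can sit at its floor of 67.
Achievable: one at 67 and the other 11 totalling 966, which fits since 11 × 67 ≤ 966 ≤ 11 × 129.

67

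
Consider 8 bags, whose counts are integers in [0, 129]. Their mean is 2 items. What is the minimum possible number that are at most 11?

The total is 8 × 2 = 16.
Each value above 11 is at least 12, contributing at least 12 − 0 = 12 above the floor 0.
The sum exceeds the floor total 0 by 16, so at most ⌊16/12⌋ = 1 exceed 11, and at least 7 are ≤ 11.
Exactly 7 works: 7 values at 0 and 1 at 12 total 12; raise one of the low values by 4 (still ≤ 11) to hit 16.

7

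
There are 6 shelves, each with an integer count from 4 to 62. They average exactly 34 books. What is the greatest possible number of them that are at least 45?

4

The total is 6 × 34 = 204.
Suppose k of them are at least 45. Those contribute at least 45 each and the other 6 − k at least 4 each.
So the total is at least 45k + 4(6 − k) = 24 + 41k. This must be ≤ 204, giving k ≤ 4.
k = 4 is achieved by 4 values at 45 and 2 at 4, total 188; add 16 to one value (staying below 45) to reach 204.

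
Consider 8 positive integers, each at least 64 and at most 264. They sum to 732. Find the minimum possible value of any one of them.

To make one integer as small as possible, make the other 7 as large as possible.
The other 7 can take up 7 × 264 = 1848 ≥ 732 − 64, so one integer can sit at its floor of 64.
Achievable: one at 64 and the other 7 totalling 668, which fits since 7 × 64 ≤ 668 ≤ 7 × 264.

64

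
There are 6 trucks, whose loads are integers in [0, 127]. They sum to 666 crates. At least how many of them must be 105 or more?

If only k of them are at least 105, the other 6 − k are at most 104, so the total is at most k·127 + (6 − k)·104.
This must reach 666, so k·127 + (6 − k)·104 ≥ 666, giving k ≥ 2.
Exactly 2 works: 2 values at 127 and 4 at 104 total 670; lower one of the high values by 4 (still ≥ 105) to hit 666.

2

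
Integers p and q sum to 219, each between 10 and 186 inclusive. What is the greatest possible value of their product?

11990

pq = p(219 − p) is maximized when p is as near 219/2 as the bounds allow.
Taking p = 109 and q = 110 (both in [10, 186]) gives pq = 11990.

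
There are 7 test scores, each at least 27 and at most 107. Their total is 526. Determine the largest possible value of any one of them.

107

To make one score as large as possible, make the other 6 as small as possible.
The other 6 contribute at least 6 × 27 = 162, leaving at most 526 − 162 = 364.
But each score is capped at 107, so the maximum is 107.
Achievable: one at 107 and the other 6 totalling 419, which fits since 6 × 27 ≤ 419 ≤ 6 × 107.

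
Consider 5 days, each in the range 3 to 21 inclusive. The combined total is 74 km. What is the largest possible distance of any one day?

To make one day as large as possible, make the other 4 as small as possible.
The other 4 contribute at least 4 × 3 = 12, leaving at most 74 − 12 = 62.
But each day is capped at 21, so the maximum is 21.
Achievable: one at 21 and the other 4 totalling 53, which fits since 4 × 3 ≤ 53 ≤ 4 × 21.

21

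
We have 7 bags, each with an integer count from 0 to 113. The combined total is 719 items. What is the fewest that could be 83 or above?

Each value short of 83 is at most 82, costing at least 113 − 82 = 31 against the maximum total of 791.
We can afford to lose at most 791 − 719 = 72, so at most ⌊72/31⌋ = 2 fall short, and at least 5 are ≥ 83.
Exactly 5 works: 5 values at 113 and 2 at 82 total 729; lower one of the high values by 10 (still ≥ 83) to hit 719.

5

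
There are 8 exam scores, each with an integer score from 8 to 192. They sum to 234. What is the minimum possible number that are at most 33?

2

If only k of them are at most 33, the other 8 − k are at least 34, so the total is at least (8 − k)·34 + k·8.
This is ≤ 234, so (8 − k)·34 + 8k ≤ 234, which gives k ≥ 2.
Exactly 2 works: 2 values at 8 and 6 at 34 total 220; raise one of the low values by 14 (still ≤ 33) to hit 234.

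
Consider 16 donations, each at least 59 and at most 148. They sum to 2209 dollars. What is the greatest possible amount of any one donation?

148

Maximizing one value means minimizing the remaining 15.
The other 15 contribute at least 15 × 59 = 885, leaving at most 2209 − 885 = 1324.
But each donation is capped at 148, so the maximum is 148.
Achievable: one at 148 and the other 15 totalling 2061, which fits since 15 × 59 ≤ 2061 ≤ 15 × 148.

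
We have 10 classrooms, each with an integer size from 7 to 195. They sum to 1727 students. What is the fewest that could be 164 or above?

4

If only k of them are at least 164, the other 10 − k are at most 163, so the total is at most k·195 + (10 − k)·163.
This must reach 1727, so k·195 + (10 − k)·163 ≥ 1727, giving k ≥ 4.
Exactly 4 works: 4 values at 195 and 6 at 163 total 1758; lower one of the high values by 31 (still ≥ 164) to hit 1727.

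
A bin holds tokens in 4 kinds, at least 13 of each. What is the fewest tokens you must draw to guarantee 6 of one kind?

21

In the worst case you draw 5 of each of the 4 kinds: 4 × 5 = 20.
One more forces 6 of some kind, so 20 + 1 = 21.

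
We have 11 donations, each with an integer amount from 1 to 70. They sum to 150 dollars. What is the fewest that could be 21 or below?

Let j be the number exceeding 21. Then the total is ≥ 22·j + 1·(11 − j) = 11 + 21j.
So 21j ≤ 139 and j ≤ 6; hence at least 11 − 6 = 5 are ≤ 21.
Exactly 5 works: 5 values at 1 and 6 at 22 total 137; raise one of the low values by 13 (still ≤ 21) to hit 150.

5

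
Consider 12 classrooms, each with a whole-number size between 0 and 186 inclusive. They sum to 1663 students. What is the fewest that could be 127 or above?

Suppose at most 12 − j of them reach 127; then j values are ≤ 126 and the rest ≤ 186.
The total is then ≤ 126·j + 186·(12 − j) = 2232 − 60j. For this to be ≥ 1663 we need j ≤ 9, so at least 12 − 9 = 3 must reach 127.
Exactly 3 works: 3 values at 186 and 9 at 126 total 1692; lower one of the high values by 29 (still ≥ 127) to hit 1663.

3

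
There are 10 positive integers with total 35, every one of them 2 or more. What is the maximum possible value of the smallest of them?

The average is 35/10 < 4, so some value is ≤ 3.
Achievable: 5 of them at 3 and 5 at 4 total 35.

3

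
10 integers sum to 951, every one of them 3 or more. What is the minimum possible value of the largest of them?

The average is 951/10 > 95, so not all 10 can be 95 or less; the largest is ≥ 96.
Equality holds with 1 value of 96 and 9 values of 95.

96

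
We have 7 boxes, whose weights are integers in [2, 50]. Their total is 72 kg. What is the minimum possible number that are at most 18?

Each value above 18 is at least 19, contributing at least 19 − 2 = 17 above the floor 2.
The sum exceeds the floor total 14 by 58, so at most ⌊58/17⌋ = 3 exceed 18, and at least 4 are ≤ 18.
Exactly 4 works: 4 values at 2 and 3 at 19 total 65; raise one of the low values by 7 (still ≤ 18) to hit 72.

4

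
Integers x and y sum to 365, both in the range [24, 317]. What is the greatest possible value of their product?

With x + y fixed, xy peaks when the two are closest together.
Taking x = 182 and y = 183 (both in [24, 317]) gives xy = 33306.

33306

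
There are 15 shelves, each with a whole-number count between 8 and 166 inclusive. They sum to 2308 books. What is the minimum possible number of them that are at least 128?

11

Each value short of 128 is at most 127, costing at least 166 − 127 = 39 against the maximum total of 2490.
We can afford to lose at most 2490 − 2308 = 182, so at most ⌊182/39⌋ = 4 fall short, and at least 11 are ≥ 128.
Exactly 11 works: 11 values at 166 and 4 at 127 total 2334; lower one of the high values by 26 (still ≥ 128) to hit 2308.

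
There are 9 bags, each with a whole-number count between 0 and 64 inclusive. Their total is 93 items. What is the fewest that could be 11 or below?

2

If only k of them are at most 11, the other 9 − k are at least 12, so the total is at least (9 − k)·12 + k·0.
This is ≤ 93, so (9 − k)·12 + 0k ≤ 93, which gives k ≥ 2.
Exactly 2 works: 2 values at 0 and 7 at 12 total 84; raise one of the low values by 9 (still ≤ 11) to hit 93.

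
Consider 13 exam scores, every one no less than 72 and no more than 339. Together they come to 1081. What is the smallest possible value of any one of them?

To make one score as small as possible, make the other 12 as large as possible.
The other 12 can take up 12 × 339 = 4068 ≥ 1081 − 72, so one score can sit at its floor of 72.
Achievable: one at 72 and the other 12 totalling 1009, which fits since 12 × 72 ≤ 1009 ≤ 12 × 339.

72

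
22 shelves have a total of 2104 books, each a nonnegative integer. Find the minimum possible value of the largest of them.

The 22 values sum to 2104, so their maximum is at least ⌈2104/22⌉ = 96.
Equality holds with 14 values of 96 and 8 values of 95.

96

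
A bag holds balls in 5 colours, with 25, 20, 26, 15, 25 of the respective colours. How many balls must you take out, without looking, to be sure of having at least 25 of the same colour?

108

In the worst case you take as many as possible of each colour without reaching 25: 24 + 20 + 24 + 15 + 24 = 107.
The next one must give 25 of some colour, so 107 + 1 = 108.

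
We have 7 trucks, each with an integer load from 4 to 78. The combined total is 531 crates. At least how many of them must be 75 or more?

Each value short of 75 is at most 74, costing at least 78 − 74 = 4 against the maximum total of 546.
We can afford to lose at most 546 − 531 = 15, so at most ⌊15/4⌋ = 3 fall short, and at least 4 are ≥ 75.
Exactly 4 works: 4 values at 78 and 3 at 74 total 534; lower one of the high values by 3 (still ≥ 75) to hit 531.

4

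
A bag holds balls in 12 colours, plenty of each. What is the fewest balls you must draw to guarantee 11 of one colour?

You could draw 10 of every colour without reaching 11 of any — 120 in all.
One more forces 11 of some colour, so 120 + 1 = 121.

121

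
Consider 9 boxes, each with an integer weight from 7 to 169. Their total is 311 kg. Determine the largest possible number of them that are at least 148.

1

Suppose k of them are at least 148. Those contribute at least 148 each and the other 9 − k at least 7 each.
So the total is at least 148k + 7(9 − k) = 63 + 141k. This must be ≤ 311, giving k ≤ 1.
k = 1 is achieved by 1 value at 148 and 8 at 7, total 204; add 107 to one value (staying below 148) to reach 311.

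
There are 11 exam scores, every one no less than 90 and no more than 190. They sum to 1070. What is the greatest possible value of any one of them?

170

To make one score as large as possible, make the other 10 as small as possible.
The other 10 contribute at least 10 × 90 = 900, leaving at most 1070 − 900 = 170.
Since 170 ≤ 190, this is achievable: one at 170 and 10 at 90.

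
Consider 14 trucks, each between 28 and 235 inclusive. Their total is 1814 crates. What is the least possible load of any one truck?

28

Minimizing one value means maximizing the remaining 13.
The other 13 can take up 13 × 235 = 3055 ≥ 1814 − 28, so one truck can sit at its floor of 28.
Achievable: one at 28 and the other 13 totalling 1786, which fits since 13 × 28 ≤ 1786 ≤ 13 × 235.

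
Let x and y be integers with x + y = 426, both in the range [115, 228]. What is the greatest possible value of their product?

xy = x(426 − x) is maximized when x is as near 426/2 as the bounds allow.
Taking x = 213 and y = 213 (both in [115, 228]) gives xy = 45369.

45369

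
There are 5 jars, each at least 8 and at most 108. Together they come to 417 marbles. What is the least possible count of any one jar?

8

Minimizing one value means maximizing the remaining 4.
The other 4 can take up 4 × 108 = 432 ≥ 417 − 8, so one jar can sit at its floor of 8.
Achievable: one at 8 and the other 4 totalling 409, which fits since 4 × 8 ≤ 409 ≤ 4 × 108.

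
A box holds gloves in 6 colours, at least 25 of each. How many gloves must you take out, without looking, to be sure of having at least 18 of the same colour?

103

In the worst case you draw 17 of each of the 6 colours: 6 × 17 = 102.
One more forces 18 of some colour, so 102 + 1 = 103.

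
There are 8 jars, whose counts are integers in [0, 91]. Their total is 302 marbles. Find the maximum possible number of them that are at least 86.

3

With k values at 86 or above and the rest at least 0, the sum is at least 0 + 86k.
Since the sum is 302, we need 86k ≤ 302, i.e. k ≤ 3.
k = 3 is achieved by 3 values at 86 and 5 at 0, total 258; add 44 to one value (staying below 86) to reach 302.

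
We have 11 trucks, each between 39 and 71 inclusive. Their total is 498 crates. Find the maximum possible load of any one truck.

Maximizing one value means minimizing the remaining 10.
The other 10 contribute at least 10 × 39 = 390, leaving at most 498 − 390 = 108.
But each truck is capped at 71, so the maximum is 71.
Achievable: one at 71 and the other 10 totalling 427, which fits since 10 × 39 ≤ 427 ≤ 10 × 71.

71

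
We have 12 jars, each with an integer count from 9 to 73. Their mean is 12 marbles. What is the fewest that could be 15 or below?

The total is 12 × 12 = 144.
Let j be the number exceeding 15. Then the total is ≥ 16·j + 9·(12 − j) = 108 + 7j.
So 7j ≤ 36 and j ≤ 5; hence at least 12 − 5 = 7 are ≤ 15.
Exactly 7 works: 7 values at 9 and 5 at 16 total 143; raise one of the low values by 1 (still ≤ 15) to hit 144.

7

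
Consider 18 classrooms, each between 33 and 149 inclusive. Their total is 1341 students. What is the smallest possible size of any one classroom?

33

To make one classroom as small as possible, make the other 17 as large as possible.
The other 17 can take up 17 × 149 = 2533 ≥ 1341 − 33, so one classroom can sit at its floor of 33.
Achievable: one at 33 and the other 17 totalling 1308, which fits since 17 × 33 ≤ 1308 ≤ 17 × 149.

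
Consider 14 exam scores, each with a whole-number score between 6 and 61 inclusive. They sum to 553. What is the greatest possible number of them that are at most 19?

Each value at 19 or below falls at least 61 − 19 = 42 short of the ceiling 61.
The ceiling total is 14 × 61 = 854, and we need 553, so at most ⌊(854 − 553)/42⌋ = 7 can be that low.
k = 7 is achieved by 7 values at 19 and 7 at 61, total 560; lower one of the 61's by 7 (still > 19) to reach 553.

7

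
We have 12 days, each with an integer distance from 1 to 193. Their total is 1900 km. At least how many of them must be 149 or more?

If only k of them are at least 149, the other 12 − k are at most 148, so the total is at most k·193 + (12 − k)·148.
This must reach 1900, so k·193 + (12 − k)·148 ≥ 1900, giving k ≥ 3.
Exactly 3 works: 3 values at 193 and 9 at 148 total 1911; lower one of the high values by 11 (still ≥ 149) to hit 1900.

3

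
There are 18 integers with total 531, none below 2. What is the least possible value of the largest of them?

30

Some value must be at least ⌈531/18⌉ = 30, since 18 × 29 = 522 < 531.
Equality holds with 9 values of 30 and 9 values of 29.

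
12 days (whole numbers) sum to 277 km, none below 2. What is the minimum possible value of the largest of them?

24

The average is 277/12 > 23, so not all 12 can be 23 or less; the largest is ≥ 24.
Equality holds with 1 value of 24 and 11 values of 23.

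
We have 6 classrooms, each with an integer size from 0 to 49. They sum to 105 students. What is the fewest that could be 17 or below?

1

Each value above 17 is at least 18, contributing at least 18 − 0 = 18 above the floor 0.
The sum exceeds the floor total 0 by 105, so at most ⌊105/18⌋ = 5 exceed 17, and at least 1 are ≤ 17.
Exactly 1 works: 1 value at 0 and 5 at 18 total 90; raise one of the low values by 15 (still ≤ 17) to hit 105.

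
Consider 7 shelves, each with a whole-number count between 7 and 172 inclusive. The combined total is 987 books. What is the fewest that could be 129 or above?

Suppose at most 7 − j of them reach 129; then j values are ≤ 128 and the rest ≤ 172.
The total is then ≤ 128·j + 172·(7 − j) = 1204 − 44j. For this to be ≥ 987 we need j ≤ 4, so at least 7 − 4 = 3 must reach 129.
Exactly 3 works: 3 values at 172 and 4 at 128 total 1028; lower one of the high values by 41 (still ≥ 129) to hit 987.

3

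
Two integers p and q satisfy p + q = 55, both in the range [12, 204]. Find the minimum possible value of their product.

516

pq = p(55 − p) is concave in p, so over [12, 43] it is minimized at an endpoint.
The extreme feasible split is p = 12, q = 43, giving pq = 516.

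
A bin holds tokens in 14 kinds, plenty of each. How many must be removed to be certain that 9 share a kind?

113

In the worst case you draw 8 of each of the 14 kinds: 14 × 8 = 112.
One more forces 9 of some kind, so 112 + 1 = 113.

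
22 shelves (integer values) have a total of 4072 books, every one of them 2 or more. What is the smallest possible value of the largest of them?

The average is 4072/22 > 185, so not all 22 can be 185 or less; the largest is ≥ 186.
Achievable: 2 of them at 186 and 20 at 185 total 4072.

186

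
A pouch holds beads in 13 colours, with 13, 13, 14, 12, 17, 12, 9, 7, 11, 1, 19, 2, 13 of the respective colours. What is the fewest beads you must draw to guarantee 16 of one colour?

138

In the worst case you take as many as possible of each colour without reaching 16: 13 + 13 + 14 + 12 + 15 + 12 + 9 + 7 + 11 + 1 + 15 + 2 + 13 = 137.
The next one must give 16 of some colour, so 137 + 1 = 138.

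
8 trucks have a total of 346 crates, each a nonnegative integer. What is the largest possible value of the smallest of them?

43

The 8 values sum to 346, so their minimum is at most ⌊346/8⌋ = 43.
Equality holds with 6 values of 43 and 2 values of 44.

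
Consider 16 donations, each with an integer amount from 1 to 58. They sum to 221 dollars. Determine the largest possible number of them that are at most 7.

Each value at 7 or below falls at least 58 − 7 = 51 short of the ceiling 58.
The ceiling total is 16 × 58 = 928, and we need 221, so at most ⌊(928 − 221)/51⌋ = 13 can be that low.
k = 13 is achieved by 13 values at 7 and 3 at 58, total 265; lower one of the 58's by 44 (still > 7) to reach 221.

13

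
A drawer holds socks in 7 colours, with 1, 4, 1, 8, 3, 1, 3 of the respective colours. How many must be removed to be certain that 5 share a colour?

In the worst case you take as many as possible of each colour without reaching 5: 1 + 4 + 1 + 4 + 3 + 1 + 3 = 17.
The next one must give 5 of some colour, so 17 + 1 = 18.

18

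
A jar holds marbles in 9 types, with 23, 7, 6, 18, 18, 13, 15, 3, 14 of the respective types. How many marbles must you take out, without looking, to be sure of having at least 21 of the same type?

115

In the worst case you take as many as possible of each type without reaching 21: 20 + 7 + 6 + 18 + 18 + 13 + 15 + 3 + 14 = 114.
The next one must give 21 of some type, so 114 + 1 = 115.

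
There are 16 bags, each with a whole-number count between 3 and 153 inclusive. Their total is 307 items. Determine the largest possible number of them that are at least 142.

1

With k values at 142 or above and the rest at least 3, the sum is at least 48 + 139k.
Since the sum is 307, we need 139k ≤ 259, i.e. k ≤ 1.
k = 1 is achieved by 1 value at 142 and 15 at 3, total 187; add 120 to one value (staying below 142) to reach 307.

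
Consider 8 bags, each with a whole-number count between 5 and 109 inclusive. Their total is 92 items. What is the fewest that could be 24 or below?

6

Let j be the number exceeding 24. Then the total is ≥ 25·j + 5·(8 − j) = 40 + 20j.
So 20j ≤ 52 and j ≤ 2; hence at least 8 − 2 = 6 are ≤ 24.
Exactly 6 works: 6 values at 5 and 2 at 25 total 80; raise one of the low values by 12 (still ≤ 24) to hit 92.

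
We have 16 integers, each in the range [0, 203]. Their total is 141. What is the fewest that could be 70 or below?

Each value above 70 is at least 71, contributing at least 71 − 0 = 71 above the floor 0.
The sum exceeds the floor total 0 by 141, so at most ⌊141/71⌋ = 1 exceed 70, and at least 15 are ≤ 70.
Exactly 15 works: 15 values at 0 and 1 at 71 total 71; raise one of the low values by 70 (still ≤ 70) to hit 141.

15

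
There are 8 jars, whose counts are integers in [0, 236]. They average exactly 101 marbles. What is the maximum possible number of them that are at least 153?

5

The total is 8 × 101 = 808.
With k values at 153 or above and the rest at least 0, the sum is at least 0 + 153k.
Since the sum is 808, we need 153k ≤ 808, i.e. k ≤ 5.
k = 5 is achieved by 5 values at 153 and 3 at 0, total 765; add 43 to one value (staying below 153) to reach 808.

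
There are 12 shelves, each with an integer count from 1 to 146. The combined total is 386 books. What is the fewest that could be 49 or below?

Let j be the number exceeding 49. Then the total is ≥ 50·j + 1·(12 − j) = 12 + 49j.
So 49j ≤ 374 and j ≤ 7; hence at least 12 − 7 = 5 are ≤ 49.
Exactly 5 works: 5 values at 1 and 7 at 50 total 355; raise one of the low values by 31 (still ≤ 49) to hit 386.

5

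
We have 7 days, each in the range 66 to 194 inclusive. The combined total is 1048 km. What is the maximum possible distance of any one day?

194

To make one day as large as possible, make the other 6 as small as possible.
The other 6 contribute at least 6 × 66 = 396, leaving at most 1048 − 396 = 652.
But each day is capped at 194, so the maximum is 194.
Achievable: one at 194 and the other 6 totalling 854, which fits since 6 × 66 ≤ 854 ≤ 6 × 194.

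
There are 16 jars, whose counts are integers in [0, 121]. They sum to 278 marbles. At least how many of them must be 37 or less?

9

If only k of them are at most 37, the other 16 − k are at least 38, so the total is at least (16 − k)·38 + k·0.
This is ≤ 278, so (16 − k)·38 + 0k ≤ 278, which gives k ≥ 9.
Exactly 9 works: 9 values at 0 and 7 at 38 total 266; raise one of the low values by 12 (still ≤ 37) to hit 278.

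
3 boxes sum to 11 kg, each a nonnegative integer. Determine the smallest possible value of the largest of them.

The 3 values sum to 11, so their maximum is at least ⌈11/3⌉ = 4.
Taking 1 copy of 3 and 2 copies of 4 gives exactly 11, so 4 is attained.

4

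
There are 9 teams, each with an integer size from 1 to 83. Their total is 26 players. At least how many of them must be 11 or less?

Let j be the number exceeding 11. Then the total is ≥ 12·j + 1·(9 − j) = 9 + 11j.
So 11j ≤ 17 and j ≤ 1; hence at least 9 − 1 = 8 are ≤ 11.
Exactly 8 works: 8 values at 1 and 1 at 12 total 20; raise one of the low values by 6 (still ≤ 11) to hit 26.

8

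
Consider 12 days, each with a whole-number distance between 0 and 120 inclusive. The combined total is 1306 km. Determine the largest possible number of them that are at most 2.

Each value at 2 or below falls at least 120 − 2 = 118 short of the ceiling 120.
The ceiling total is 12 × 120 = 1440, and we need 1306, so at most ⌊(1440 − 1306)/118⌋ = 1 can be that low.
k = 1 is achieved by 1 value at 2 and 11 at 120, total 1322; lower one of the 120's by 16 (still > 2) to reach 1306.

1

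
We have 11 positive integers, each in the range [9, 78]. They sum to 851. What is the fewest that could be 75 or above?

Each value short of 75 is at most 74, costing at least 78 − 74 = 4 against the maximum total of 858.
We can afford to lose at most 858 − 851 = 7, so at most ⌊7/4⌋ = 1 fall short, and at least 10 are ≥ 75.
Exactly 10 works: 10 values at 78 and 1 at 74 total 854; lower one of the high values by 3 (still ≥ 75) to hit 851.

10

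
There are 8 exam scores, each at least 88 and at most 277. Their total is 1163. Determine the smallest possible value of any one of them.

88

To make one score as small as possible, make the other 7 as large as possible.
The other 7 can take up 7 × 277 = 1939 ≥ 1163 − 88, so one score can sit at its floor of 88.
Achievable: one at 88 and the other 7 totalling 1075, which fits since 7 × 88 ≤ 1075 ≤ 7 × 277.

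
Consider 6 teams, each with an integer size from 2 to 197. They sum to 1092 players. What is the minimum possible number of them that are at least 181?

Each value short of 181 is at most 180, costing at least 197 − 180 = 17 against the maximum total of 1182.
We can afford to lose at most 1182 − 1092 = 90, so at most ⌊90/17⌋ = 5 fall short, and at least 1 are ≥ 181.
Exactly 1 works: 1 value at 197 and 5 at 180 total 1097; lower one of the high values by 5 (still ≥ 181) to hit 1092.

1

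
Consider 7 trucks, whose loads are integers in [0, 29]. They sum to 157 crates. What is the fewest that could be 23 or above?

1

If only k of them are at least 23, the other 7 − k are at most 22, so the total is at most k·29 + (7 − k)·22.
This must reach 157, so k·29 + (7 − k)·22 ≥ 157, giving k ≥ 1.
Exactly 1 works: 1 value at 29 and 6 at 22 total 161; lower one of the high values by 4 (still ≥ 23) to hit 157.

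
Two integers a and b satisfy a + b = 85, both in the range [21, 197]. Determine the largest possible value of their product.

1806

For a fixed sum, the product ab is largest when a and b are as close as possible.
Taking a = 42 and b = 43 (both in [21, 197]) gives ab = 1806.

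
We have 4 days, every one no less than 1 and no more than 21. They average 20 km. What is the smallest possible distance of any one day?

To make one day as small as possible, make the other 3 as large as possible.
The total is 4 × 20 = 80.
The other 3 contribute at most 3 × 21 = 63, leaving at least 80 − 63 = 17.
Since 17 ≥ 1, this is achievable: one at 17 and 3 at 21.

17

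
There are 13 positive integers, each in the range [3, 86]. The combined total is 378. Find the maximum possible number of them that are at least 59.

If k of the values are ≥ 59, the total is ≥ 59k + 3(13 − k).
Setting 59k + 3(13 − k) ≤ 378 gives 56k ≤ 339, so k ≤ 6.
k = 6 is achieved by 6 values at 59 and 7 at 3, total 375; add 3 to one value (staying below 59) to reach 378.

6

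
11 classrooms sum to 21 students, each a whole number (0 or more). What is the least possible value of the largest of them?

If every one of the 11 were at most 1, the total would be at most 11 × 1 = 11 < 21.
Taking 1 copy of 1 and 10 copies of 2 gives exactly 21, so 2 is attained.

2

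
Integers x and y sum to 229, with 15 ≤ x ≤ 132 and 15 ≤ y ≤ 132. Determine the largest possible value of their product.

13110

For a fixed sum, the product xy is largest when x and y are as close as possible.
Taking x = 114 and y = 115 (both in [15, 132]) gives xy = 13110.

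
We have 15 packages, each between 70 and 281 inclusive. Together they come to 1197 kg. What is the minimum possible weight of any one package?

To make one package as small as possible, make the other 14 as large as possible.
The other 14 can take up 14 × 281 = 3934 ≥ 1197 − 70, so one package can sit at its floor of 70.
Achievable: one at 70 and the other 14 totalling 1127, which fits since 14 × 70 ≤ 1127 ≤ 14 × 281.

70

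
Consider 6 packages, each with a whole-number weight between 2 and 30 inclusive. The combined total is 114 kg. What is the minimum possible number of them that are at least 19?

1

Each value short of 19 is at most 18, costing at least 30 − 18 = 12 against the maximum total of 180.
We can afford to lose at most 180 − 114 = 66, so at most ⌊66/12⌋ = 5 fall short, and at least 1 are ≥ 19.
Exactly 1 works: 1 value at 30 and 5 at 18 total 120; lower one of the high values by 6 (still ≥ 19) to hit 114.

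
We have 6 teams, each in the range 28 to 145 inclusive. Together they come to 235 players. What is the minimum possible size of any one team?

Minimizing one value means maximizing the remaining 5.
The other 5 can take up 5 × 145 = 725 ≥ 235 − 28, so one team can sit at its floor of 28.
Achievable: one at 28 and the other 5 totalling 207, which fits since 5 × 28 ≤ 207 ≤ 5 × 145.

28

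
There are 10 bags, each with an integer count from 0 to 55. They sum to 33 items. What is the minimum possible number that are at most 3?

2

Each value above 3 is at least 4, contributing at least 4 − 0 = 4 above the floor 0.
The sum exceeds the floor total 0 by 33, so at most ⌊33/4⌋ = 8 exceed 3, and at least 2 are ≤ 3.
Exactly 2 works: 2 values at 0 and 8 at 4 total 32; raise one of the low values by 1 (still ≤ 3) to hit 33.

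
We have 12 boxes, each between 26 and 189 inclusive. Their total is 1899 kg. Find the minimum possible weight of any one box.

Minimizing one value means maximizing the remaining 11.
The other 11 can take up 11 × 189 = 2079 ≥ 1899 − 26, so one box can sit at its floor of 26.
Achievable: one at 26 and the other 11 totalling 1873, which fits since 11 × 26 ≤ 1873 ≤ 11 × 189.

26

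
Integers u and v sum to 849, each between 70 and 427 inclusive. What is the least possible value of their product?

180194

Since u + v is fixed, pushing one of them to its bound minimizes the product.
At the endpoint u = 422, v = 849 − 422 = 427, so uv = 422 × 427 = 180194.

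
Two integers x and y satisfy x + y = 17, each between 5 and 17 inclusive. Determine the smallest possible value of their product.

60

xy = x(17 − x) is concave in x, so over [5, 12] it is minimized at an endpoint.
At the endpoint x = 5, y = 17 − 5 = 12, so xy = 5 × 12 = 60.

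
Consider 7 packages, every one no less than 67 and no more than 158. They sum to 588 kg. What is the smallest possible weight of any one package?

To make one package as small as possible, make the other 6 as large as possible.
The other 6 can take up 6 × 158 = 948 ≥ 588 − 67, so one package can sit at its floor of 67.
Achievable: one at 67 and the other 6 totalling 521, which fits since 6 × 67 ≤ 521 ≤ 6 × 158.

67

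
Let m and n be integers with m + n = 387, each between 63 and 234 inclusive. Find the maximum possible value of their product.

With m + n fixed, mn peaks when the two are closest together.
Taking m = 193 and n = 194 (both in [63, 234]) gives mn = 37442.

37442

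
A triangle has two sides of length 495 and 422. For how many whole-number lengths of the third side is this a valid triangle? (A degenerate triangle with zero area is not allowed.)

The triangle inequality gives |495 − 422| < c < 495 + 422, i.e. 73 < c < 917.
So c can be any integer from 74 to 916: 843 values.

843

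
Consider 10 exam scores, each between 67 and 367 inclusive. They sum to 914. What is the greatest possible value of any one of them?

To make one score as large as possible, make the other 9 as small as possible.
The other 9 contribute at least 9 × 67 = 603, leaving at most 914 − 603 = 311.
Since 311 ≤ 367, this is achievable: one at 311 and 9 at 67.

311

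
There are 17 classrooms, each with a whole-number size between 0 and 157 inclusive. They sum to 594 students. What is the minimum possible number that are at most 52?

If only k of them are at most 52, the other 17 − k are at least 53, so the total is at least (17 − k)·53 + k·0.
This is ≤ 594, so (17 − k)·53 + 0k ≤ 594, which gives k ≥ 6.
Exactly 6 works: 6 values at 0 and 11 at 53 total 583; raise one of the low values by 11 (still ≤ 52) to hit 594.

6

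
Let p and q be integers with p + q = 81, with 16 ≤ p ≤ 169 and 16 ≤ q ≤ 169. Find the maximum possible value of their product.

1640

pq = p(81 − p) is maximized when p is as near 81/2 as the bounds allow.
Taking p = 40 and q = 41 (both in [16, 169]) gives pq = 1640.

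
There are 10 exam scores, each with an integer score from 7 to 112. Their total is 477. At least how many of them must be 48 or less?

1

Each value above 48 is at least 49, contributing at least 49 − 7 = 42 above the floor 7.
The sum exceeds the floor total 70 by 407, so at most ⌊407/42⌋ = 9 exceed 48, and at least 1 are ≤ 48.
Exactly 1 works: 1 value at 7 and 9 at 49 total 448; raise one of the low values by 29 (still ≤ 48) to hit 477.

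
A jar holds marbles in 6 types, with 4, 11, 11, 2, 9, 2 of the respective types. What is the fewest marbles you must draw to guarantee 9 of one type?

In the worst case you take as many as possible of each type without reaching 9: 4 + 8 + 8 + 2 + 8 + 2 = 32.
The next one must give 9 of some type, so 32 + 1 = 33.

33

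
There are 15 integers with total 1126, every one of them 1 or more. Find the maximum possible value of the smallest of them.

75

If every one of the 15 were at least 76, the total would be at least 15 × 76 = 1140 > 1126.
Achievable: 14 of them at 75 and 1 at 76 total 1126.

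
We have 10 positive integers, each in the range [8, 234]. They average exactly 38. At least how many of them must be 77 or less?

The total is 10 × 38 = 380.
Let j be the number exceeding 77. Then the total is ≥ 78·j + 8·(10 − j) = 80 + 70j.
So 70j ≤ 300 and j ≤ 4; hence at least 10 − 4 = 6 are ≤ 77.
Exactly 6 works: 6 values at 8 and 4 at 78 total 360; raise one of the low values by 20 (still ≤ 77) to hit 380.

6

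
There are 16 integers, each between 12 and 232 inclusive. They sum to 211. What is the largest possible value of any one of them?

31

Maximizing one value means minimizing the remaining 15.
The other 15 contribute at least 15 × 12 = 180, leaving at most 211 − 180 = 31.
Since 31 ≤ 232, this is achievable: one at 31 and 15 at 12.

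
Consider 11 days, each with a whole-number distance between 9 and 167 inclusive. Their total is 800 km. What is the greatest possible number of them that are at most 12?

Each value at 12 or below falls at least 167 − 12 = 155 short of the ceiling 167.
The ceiling total is 11 × 167 = 1837, and we need 800, so at most ⌊(1837 − 800)/155⌋ = 6 can be that low.
k = 6 is achieved by 6 values at 12 and 5 at 167, total 907; lower one of the 167's by 107 (still > 12) to reach 800.

6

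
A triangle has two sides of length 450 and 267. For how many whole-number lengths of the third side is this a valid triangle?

The triangle inequality gives |450 − 267| < c < 450 + 267, i.e. 183 < c < 717.
So c can be any integer from 184 to 716: 533 values.

533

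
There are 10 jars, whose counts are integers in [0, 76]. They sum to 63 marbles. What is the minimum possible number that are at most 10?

Let j be the number exceeding 10. Then the total is ≥ 11·j + 0·(10 − j) = 0 + 11j.
So 11j ≤ 63 and j ≤ 5; hence at least 10 − 5 = 5 are ≤ 10.
Exactly 5 works: 5 values at 0 and 5 at 11 total 55; raise one of the low values by 8 (still ≤ 10) to hit 63.

5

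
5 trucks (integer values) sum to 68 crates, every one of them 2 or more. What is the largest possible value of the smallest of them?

13

The 5 values sum to 68, so their minimum is at most ⌊68/5⌋ = 13.
Taking 2 copies of 13 and 3 copies of 14 gives exactly 68, so 13 is attained.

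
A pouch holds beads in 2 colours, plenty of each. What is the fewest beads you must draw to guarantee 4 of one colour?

7

In the worst case you draw 3 of each of the 2 colours: 2 × 3 = 6.
One more forces 4 of some colour, so 6 + 1 = 7.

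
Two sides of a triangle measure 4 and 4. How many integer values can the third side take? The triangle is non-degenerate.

7

The triangle inequality gives |4 − 4| < c < 4 + 4, i.e. 0 < c < 8.
So c can be any integer from 1 to 7: 7 values.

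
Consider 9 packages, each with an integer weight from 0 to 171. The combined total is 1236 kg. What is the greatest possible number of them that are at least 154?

8

With k values at 154 or above and the rest at least 0, the sum is at least 0 + 154k.
Since the sum is 1236, we need 154k ≤ 1236, i.e. k ≤ 8.
k = 8 is achieved by 8 values at 154 and 1 at 0, total 1232; add 4 to one value (staying below 154) to reach 1236.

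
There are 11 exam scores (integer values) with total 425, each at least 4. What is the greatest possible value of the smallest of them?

38

The average is 425/11 < 39, so some value is ≤ 38.
Equality holds with 4 values of 38 and 7 values of 39.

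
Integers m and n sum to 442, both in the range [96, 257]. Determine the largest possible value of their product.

48841

With m + n fixed, mn peaks when the two are closest together.
Taking m = 221 and n = 221 (both in [96, 257]) gives mn = 48841.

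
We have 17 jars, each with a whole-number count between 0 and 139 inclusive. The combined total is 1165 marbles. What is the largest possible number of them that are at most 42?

12

Each value at 42 or below falls at least 139 − 42 = 97 short of the ceiling 139.
The ceiling total is 17 × 139 = 2363, and we need 1165, so at most ⌊(2363 − 1165)/97⌋ = 12 can be that low.
k = 12 is achieved by 12 values at 42 and 5 at 139, total 1199; lower one of the 139's by 34 (still > 42) to reach 1165.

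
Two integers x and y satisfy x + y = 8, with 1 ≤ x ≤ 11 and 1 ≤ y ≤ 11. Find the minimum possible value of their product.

xy = x(8 − x) is concave in x, so over [1, 7] it is minimized at an endpoint.
The extreme feasible split is x = 1, y = 7, giving xy = 7.

7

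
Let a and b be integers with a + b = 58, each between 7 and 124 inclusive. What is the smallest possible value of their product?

357

For a fixed sum, ab is smallest when a and b are as far apart as possible.
The extreme feasible split is a = 7, b = 51, giving ab = 357.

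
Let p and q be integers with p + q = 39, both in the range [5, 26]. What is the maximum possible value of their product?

380

For a fixed sum, the product pq is largest when p and q are as close as possible.
Taking p = 19 and q = 20 (both in [5, 26]) gives pq = 380.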